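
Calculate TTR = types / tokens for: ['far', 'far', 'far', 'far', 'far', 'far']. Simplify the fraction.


Tokens: 6
Unique types: ('far') = 1
TTR = 1/6
Already in lowest terms.

1/6


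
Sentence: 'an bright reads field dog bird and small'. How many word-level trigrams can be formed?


Word trigrams from [8] words:
  Trigram 1: (an bright reads)
  Trigram 2: (bright reads field)
  Trigram 3: (reads field dog)
  Trigram 4: (field dog bird)
  Trigram 5: (dog bird and)
  Trigram 6: (bird and small)
Total word trigrams: 8 - 2 = 6

6


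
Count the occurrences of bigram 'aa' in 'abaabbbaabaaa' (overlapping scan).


Scanning 'abaabbbaabaaa' for bigram 'aa':
  Position 0: 'ab' -> no
  Position 1: 'ba' -> no
  Position 2: 'aa' -> MATCH
  Position 3: 'ab' -> no
  Position 4: 'bb' -> no
  Position 5: 'bb' -> no
  Position 6: 'ba' -> no
  Position 7: 'aa' -> MATCH
  Position 8: 'ab' -> no
  Position 9: 'ba' -> no
  Position 10: 'aa' -> MATCH
  Position 11: 'aa' -> MATCH
Total matches: 4

4


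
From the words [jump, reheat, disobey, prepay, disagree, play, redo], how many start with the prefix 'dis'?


Checking each word for prefix 'dis':
  'jump' -> no (count: 0)
  'reheat' -> no (count: 0)
  'disobey' -> YES, starts with 'dis' (count: 1)
  'prepay' -> no (count: 1)
  'disagree' -> YES, starts with 'dis' (count: 2)
  'play' -> no (count: 2)
  'redo' -> no (count: 2)
Total with prefix 'dis': 2

2


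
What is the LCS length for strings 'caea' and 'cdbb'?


DP table for LCS of 'caea' and 'cdbb':
       c  d  b  b
    0  0  0  0  0
  c 0  1  1  1  1
  a 0  1  1  1  1
  e 0  1  1  1  1
  a 0  1  1  1  1
LCS: 'c'
LCS length = 1

1


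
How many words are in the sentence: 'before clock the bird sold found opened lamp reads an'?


Counting words by splitting on spaces:
  Word 1: 'before'
  Word 2: 'clock'
  Word 3: 'the'
  Word 4: 'bird'
  Word 5: 'sold'
  Word 6: 'found'
  Word 7: 'opened'
  Word 8: 'lamp'
  Word 9: 'reads'
  Word 10: 'an'
Total words: 10

10


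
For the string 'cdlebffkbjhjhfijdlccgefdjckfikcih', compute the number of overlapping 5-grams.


String 'cdlebffkbjhjhfijdlccgefdjckfikcih' has length L = 33.
Number of overlapping n-grams = L - n + 1
Substituting: 33 - 5 + 1 = 29

29


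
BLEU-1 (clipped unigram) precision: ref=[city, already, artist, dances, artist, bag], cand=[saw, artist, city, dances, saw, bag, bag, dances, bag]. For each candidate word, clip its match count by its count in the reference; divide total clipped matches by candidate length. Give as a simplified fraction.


Reference word counts: {'already': 1, 'artist': 2, 'bag': 1, 'city': 1, 'dances': 1}
Checking each candidate word (with clipping):
  'saw' -> not in reference -> no match (matches: 0)
  'artist' -> in reference (ref count 2, used 1/2) -> match (matches: 1)
  'city' -> in reference (ref count 1, used 1/1) -> match (matches: 2)
  'dances' -> in reference (ref count 1, used 1/1) -> match (matches: 3)
  'saw' -> not in reference -> no match (matches: 3)
  'bag' -> in reference (ref count 1, used 1/1) -> match (matches: 4)
  'bag' -> ref count 1 already used up (1/1) -> clipped, no match (matches: 4)
  'dances' -> ref count 1 already used up (1/1) -> clipped, no match (matches: 4)
  'bag' -> ref count 1 already used up (1/1) -> clipped, no match (matches: 4)
Clipped matches: 4, Candidate length: 9
Precision = 4/9

4/9


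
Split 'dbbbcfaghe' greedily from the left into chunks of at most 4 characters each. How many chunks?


'dbbbcfaghe' has 10 characters.
Chunking with max size 4:
  Chunk 1: 'dbbb' (positions 0-3)
  Chunk 2: 'cfag' (positions 4-7)
  Chunk 3: 'he' (positions 8-9)
Total chunks: ceil(10 / 4) = 3

3


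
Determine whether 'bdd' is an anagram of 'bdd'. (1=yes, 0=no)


Sort characters of 'bdd': 'bdd'
Sort characters of 'bdd': 'bdd'
Sorted forms match -> they ARE anagrams
Result: 1

1


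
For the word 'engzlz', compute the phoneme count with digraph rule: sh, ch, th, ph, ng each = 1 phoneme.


Parsing 'engzlz' greedily, digraphs first:
  'e' -> vowel phoneme (phonemes so far: 1)
  'ng' -> digraph (1 consonant phoneme) (phonemes so far: 2)
  'z' -> consonant phoneme (phonemes so far: 3)
  'l' -> consonant phoneme (phonemes so far: 4)
  'z' -> consonant phoneme (phonemes so far: 5)
Total phonemes: 5

5


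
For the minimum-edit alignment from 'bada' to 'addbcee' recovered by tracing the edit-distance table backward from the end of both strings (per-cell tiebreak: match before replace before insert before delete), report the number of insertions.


Edit distance = 6. Backtracking from cell (4, 7) with preference match > replace > insert > delete,
then listing the resulting alignment 'bada' -> 'addbcee' left to right:
  Step 1: insert 'a' [insertion #1]
  Step 2: insert 'd' [insertion #2]
  Step 3: insert 'd' [insertion #3]
  Step 4: keep 'b'
  Step 5: replace a->c
  Step 6: replace d->e
  Step 7: replace a->e
Total insertions: 3

3


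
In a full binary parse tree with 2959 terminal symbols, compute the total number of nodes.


Leaf nodes (terminals): 2959
Internal nodes = n - 1 = 2959 - 1 = 2958
Total = leaves + internal = 2959 + 2958 = 5917

5917


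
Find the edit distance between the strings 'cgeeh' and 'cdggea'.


Building DP table for s1='cgeeh' (len 5) and s2='cdggea' (len 6):
       c  d  g  g  e  a
    0  1  2  3  4  5  6
  c 1  0  1  2  3  4  5
  g 2  1  1  1  2  3  4
  e 3  2  2  2  2  2  3
  e 4  3  3  3  3  2  3
  h 5  4  4  4  4  3  3
Edit distance = dp[5][6] = 3

3


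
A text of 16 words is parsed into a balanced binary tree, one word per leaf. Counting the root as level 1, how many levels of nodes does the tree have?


In a balanced binary tree with n leaves the deepest leaf is ceil(log2(n)) edges below the root,
so counting node levels inclusive of root and leaves gives ceil(log2(n)) + 1 levels.
log2(16) = 4.0000
ceil(4.0000) = 4
levels = 4 + 1 = 5

5


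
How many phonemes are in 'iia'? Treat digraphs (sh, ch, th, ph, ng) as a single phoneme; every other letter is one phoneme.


Parsing 'iia' greedily, digraphs first:
  'i' -> vowel phoneme (phonemes so far: 1)
  'i' -> vowel phoneme (phonemes so far: 2)
  'a' -> vowel phoneme (phonemes so far: 3)
Total phonemes: 3

3


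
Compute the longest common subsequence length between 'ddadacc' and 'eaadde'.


DP table for LCS of 'ddadacc' and 'eaadde':
       e  a  a  d  d  e
    0  0  0  0  0  0  0
  d 0  0  0  0  1  1  1
  d 0  0  0  0  1  2  2
  a 0  0  1  1  1  2  2
  d 0  0  1  1  2  2  2
  a 0  0  1  2  2  2  2
  c 0  0  1  2  2  2  2
  c 0  0  1  2  2  2  2
LCS: 'dd'
LCS length = 2

2


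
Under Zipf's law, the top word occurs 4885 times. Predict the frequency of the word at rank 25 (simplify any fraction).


Zipf's law: freq(rank) = f1 / rank
f1 = 4885, rank = 25
freq = 4885 / 25
GCD(4885, 25) = 5
Simplified: 977/5

977/5


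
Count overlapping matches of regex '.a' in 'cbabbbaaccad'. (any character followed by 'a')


Pattern: .a means any character followed by 'a'.
Scanning 'cbabbbaaccad' position-by-position:
  Pos 0: window 'cb' -> no
  Pos 1: window 'ba' -> MATCH
  Pos 2: window 'ab' -> no
  Pos 3: window 'bb' -> no
  Pos 4: window 'bb' -> no
  Pos 5: window 'ba' -> MATCH
  Pos 6: window 'aa' -> MATCH
  Pos 7: window 'ac' -> no
  Pos 8: window 'cc' -> no
  Pos 9: window 'ca' -> MATCH
  Pos 10: window 'ad' -> no
  Pos 11: window 'd' -> no
Total matches: 4

4


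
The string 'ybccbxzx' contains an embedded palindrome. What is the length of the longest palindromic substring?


Scanning 'ybccbxzx' for palindromic substrings.
Substring at positions 1-4: 'bccb'.
Check: reverse('bccb') = 'bccb' -> palindrome confirmed.
Neighbouring characters ('y' / 'x') break symmetry, so it cannot extend further.
No longer palindromic substring exists; longest length = 4

4


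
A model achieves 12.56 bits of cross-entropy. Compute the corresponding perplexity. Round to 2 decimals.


Perplexity formula: PP = 2^H
H = 12.56
PP = 2^12.56
Decompose: 2^12.56 = 2^12 * 2^0.56
2^12 = 4096, 2^0.56 ~ 1.4742692
PP ~ 4096 * 1.4742692 = 6038.6066432
Rounded to 2 decimals: 6038.61

6038.61


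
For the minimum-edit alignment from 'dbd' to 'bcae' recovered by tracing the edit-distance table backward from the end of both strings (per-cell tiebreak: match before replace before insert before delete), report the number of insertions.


Edit distance = 4. Backtracking from cell (3, 4) with preference match > replace > insert > delete,
then listing the resulting alignment 'dbd' -> 'bcae' left to right:
  Step 1: insert 'b' [insertion #1]
  Step 2: replace d->c
  Step 3: replace b->a
  Step 4: replace d->e
Total insertions: 1

1


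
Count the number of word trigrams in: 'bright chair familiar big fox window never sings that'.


Word trigrams from [9] words:
  Trigram 1: (bright chair familiar)
  Trigram 2: (chair familiar big)
  Trigram 3: (familiar big fox)
  Trigram 4: (big fox window)
  Trigram 5: (fox window never)
  Trigram 6: (window never sings)
  Trigram 7: (never sings that)
Total word trigrams: 9 - 2 = 7

7


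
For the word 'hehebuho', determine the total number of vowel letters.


Scanning each character of 'hehebuho':
  Position 1: 'h' -> consonant (running count: 0)
  Position 2: 'e' -> vowel (running count: 1)
  Position 3: 'h' -> consonant (running count: 1)
  Position 4: 'e' -> vowel (running count: 2)
  Position 5: 'b' -> consonant (running count: 2)
  Position 6: 'u' -> vowel (running count: 3)
  Position 7: 'h' -> consonant (running count: 3)
  Position 8: 'o' -> vowel (running count: 4)
Total vowels: 4

4


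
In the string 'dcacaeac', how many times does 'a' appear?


Scanning 'dcacaeac' for 'a':
  Position 2: 'a' -> MATCH (count: 1)
  Position 4: 'a' -> MATCH (count: 2)
  Position 6: 'a' -> MATCH (count: 3)
Total occurrences of 'a': 3

3


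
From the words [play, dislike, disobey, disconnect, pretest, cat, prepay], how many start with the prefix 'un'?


Checking each word for prefix 'un':
  'play' -> no (count: 0)
  'dislike' -> no (count: 0)
  'disobey' -> no (count: 0)
  'disconnect' -> no (count: 0)
  'pretest' -> no (count: 0)
  'cat' -> no (count: 0)
  'prepay' -> no (count: 0)
Total with prefix 'un': 0

0


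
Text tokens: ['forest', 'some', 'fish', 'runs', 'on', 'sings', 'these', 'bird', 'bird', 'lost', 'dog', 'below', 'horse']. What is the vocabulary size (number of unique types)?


Listing all tokens and tracking unique types:
  Token 1: 'forest' -> NEW (unique so far: 1)
  Token 2: 'some' -> NEW (unique so far: 2)
  Token 3: 'fish' -> NEW (unique so far: 3)
  Token 4: 'runs' -> NEW (unique so far: 4)
  Token 5: 'on' -> NEW (unique so far: 5)
  Token 6: 'sings' -> NEW (unique so far: 6)
  Token 7: 'these' -> NEW (unique so far: 7)
  Token 8: 'bird' -> NEW (unique so far: 8)
  Token 9: 'bird' -> duplicate (unique so far: 8)
  Token 10: 'lost' -> NEW (unique so far: 9)
  Token 11: 'dog' -> NEW (unique so far: 10)
  Token 12: 'below' -> NEW (unique so far: 11)
  Token 13: 'horse' -> NEW (unique so far: 12)
Unique types: ('below', 'bird', 'dog', 'fish', 'forest', 'horse', 'lost', 'on', 'runs', 'sings', 'some', 'these')
Vocabulary size: 12

12


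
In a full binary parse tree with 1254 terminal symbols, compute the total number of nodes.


Leaf nodes (terminals): 1254
Internal nodes = n - 1 = 1254 - 1 = 1253
Total = leaves + internal = 1254 + 1253 = 2507

2507


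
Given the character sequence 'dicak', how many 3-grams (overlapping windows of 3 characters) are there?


String 'dicak' has length L = 5.
Number of overlapping n-grams = L - n + 1
Substituting: 5 - 3 + 1 = 3

3


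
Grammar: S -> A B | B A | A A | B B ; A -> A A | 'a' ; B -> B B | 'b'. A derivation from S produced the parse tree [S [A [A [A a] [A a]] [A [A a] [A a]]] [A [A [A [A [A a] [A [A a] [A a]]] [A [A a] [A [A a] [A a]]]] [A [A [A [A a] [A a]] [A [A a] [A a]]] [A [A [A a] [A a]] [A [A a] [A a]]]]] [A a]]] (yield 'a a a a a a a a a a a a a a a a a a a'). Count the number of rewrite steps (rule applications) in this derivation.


Every bracketed nonterminal node [X ...] in the tree is produced by exactly one rule application.
Reading the tree off as a leftmost derivation:
  Step 1: S  =>  A A   (applied S -> A A)
  Step 2: A A  =>  A A A   (applied A -> A A)
  Step 3: A A A  =>  A A A A   (applied A -> A A)
  Step 4: A A A A  =>  a A A A   (applied A -> a)
  Step 5: a A A A  =>  a a A A   (applied A -> a)
  Step 6: a a A A  =>  a a A A A   (applied A -> A A)
  Step 7: a a A A A  =>  a a a A A   (applied A -> a)
  Step 8: a a a A A  =>  a a a a A   (applied A -> a)
  Step 9: a a a a A  =>  a a a a A A   (applied A -> A A)
  Step 10: a a a a A A  =>  a a a a A A A   (applied A -> A A)
  Step 11: a a a a A A A  =>  a a a a A A A A   (applied A -> A A)
  Step 12: a a a a A A A A  =>  a a a a A A A A A   (applied A -> A A)
  Step 13: a a a a A A A A A  =>  a a a a a A A A A   (applied A -> a)
  Step 14: a a a a a A A A A  =>  a a a a a A A A A A   (applied A -> A A)
  Step 15: a a a a a A A A A A  =>  a a a a a a A A A A   (applied A -> a)
  Step 16: a a a a a a A A A A  =>  a a a a a a a A A A   (applied A -> a)
  Step 17: a a a a a a a A A A  =>  a a a a a a a A A A A   (applied A -> A A)
  Step 18: a a a a a a a A A A A  =>  a a a a a a a a A A A   (applied A -> a)
  Step 19: a a a a a a a a A A A  =>  a a a a a a a a A A A A   (applied A -> A A)
  Step 20: a a a a a a a a A A A A  =>  a a a a a a a a a A A A   (applied A -> a)
  Step 21: a a a a a a a a a A A A  =>  a a a a a a a a a a A A   (applied A -> a)
  Step 22: a a a a a a a a a a A A  =>  a a a a a a a a a a A A A   (applied A -> A A)
  Step 23: a a a a a a a a a a A A A  =>  a a a a a a a a a a A A A A   (applied A -> A A)
  Step 24: a a a a a a a a a a A A A A  =>  a a a a a a a a a a A A A A A   (applied A -> A A)
  Step 25: a a a a a a a a a a A A A A A  =>  a a a a a a a a a a a A A A A   (applied A -> a)
  Step 26: a a a a a a a a a a a A A A A  =>  a a a a a a a a a a a a A A A   (applied A -> a)
  Step 27: a a a a a a a a a a a a A A A  =>  a a a a a a a a a a a a A A A A   (applied A -> A A)
  Step 28: a a a a a a a a a a a a A A A A  =>  a a a a a a a a a a a a a A A A   (applied A -> a)
  Step 29: a a a a a a a a a a a a a A A A  =>  a a a a a a a a a a a a a a A A   (applied A -> a)
  Step 30: a a a a a a a a a a a a a a A A  =>  a a a a a a a a a a a a a a A A A   (applied A -> A A)
  Step 31: a a a a a a a a a a a a a a A A A  =>  a a a a a a a a a a a a a a A A A A   (applied A -> A A)
  Step 32: a a a a a a a a a a a a a a A A A A  =>  a a a a a a a a a a a a a a a A A A   (applied A -> a)
  Step 33: a a a a a a a a a a a a a a a A A A  =>  a a a a a a a a a a a a a a a a A A   (applied A -> a)
  Step 34: a a a a a a a a a a a a a a a a A A  =>  a a a a a a a a a a a a a a a a A A A   (applied A -> A A)
  Step 35: a a a a a a a a a a a a a a a a A A A  =>  a a a a a a a a a a a a a a a a a A A   (applied A -> a)
  Step 36: a a a a a a a a a a a a a a a a a A A  =>  a a a a a a a a a a a a a a a a a a A   (applied A -> a)
  Step 37: a a a a a a a a a a a a a a a a a a A  =>  a a a a a a a a a a a a a a a a a a a   (applied A -> a)
Final yield: a a a a a a a a a a a a a a a a a a a
Total rewrite steps: 37

37


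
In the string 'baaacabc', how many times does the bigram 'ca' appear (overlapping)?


Scanning 'baaacabc' for bigram 'ca':
  Position 0: 'ba' -> no
  Position 1: 'aa' -> no
  Position 2: 'aa' -> no
  Position 3: 'ac' -> no
  Position 4: 'ca' -> MATCH
  Position 5: 'ab' -> no
  Position 6: 'bc' -> no
Total matches: 1

1


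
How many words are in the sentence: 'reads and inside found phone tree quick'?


Counting words by splitting on spaces:
  Word 1: 'reads'
  Word 2: 'and'
  Word 3: 'inside'
  Word 4: 'found'
  Word 5: 'phone'
  Word 6: 'tree'
  Word 7: 'quick'
Total words: 7

7


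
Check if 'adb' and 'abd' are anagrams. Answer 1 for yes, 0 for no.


Sort characters of 'adb': 'abd'
Sort characters of 'abd': 'abd'
Sorted forms match -> they ARE anagrams
Result: 1

1


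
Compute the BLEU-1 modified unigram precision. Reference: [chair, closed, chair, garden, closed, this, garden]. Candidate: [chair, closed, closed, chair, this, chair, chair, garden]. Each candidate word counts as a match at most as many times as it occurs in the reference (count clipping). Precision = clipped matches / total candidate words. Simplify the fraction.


Reference word counts: {'chair': 2, 'closed': 2, 'garden': 2, 'this': 1}
Checking each candidate word (with clipping):
  'chair' -> in reference (ref count 2, used 1/2) -> match (matches: 1)
  'closed' -> in reference (ref count 2, used 1/2) -> match (matches: 2)
  'closed' -> in reference (ref count 2, used 2/2) -> match (matches: 3)
  'chair' -> in reference (ref count 2, used 2/2) -> match (matches: 4)
  'this' -> in reference (ref count 1, used 1/1) -> match (matches: 5)
  'chair' -> ref count 2 already used up (2/2) -> clipped, no match (matches: 5)
  'chair' -> ref count 2 already used up (2/2) -> clipped, no match (matches: 5)
  'garden' -> in reference (ref count 2, used 1/2) -> match (matches: 6)
Clipped matches: 6, Candidate length: 8
Precision = 6/8 = 3/4

3/4


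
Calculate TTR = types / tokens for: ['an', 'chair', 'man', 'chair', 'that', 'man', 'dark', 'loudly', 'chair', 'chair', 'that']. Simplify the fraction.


Tokens: 11
Unique types: ('an', 'chair', 'dark', 'loudly', 'man', 'that') = 6
TTR = 6/11
Already in lowest terms.

6/11


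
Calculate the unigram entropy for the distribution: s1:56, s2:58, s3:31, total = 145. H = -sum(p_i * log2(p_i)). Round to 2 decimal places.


Computing entropy H = -sum(p_i * log2(p_i)):
  s1: p = 56/145 = 0.3862, -p*log2(p) = 0.5301
  s2: p = 58/145 = 0.4000, -p*log2(p) = 0.5288
  s3: p = 31/145 = 0.2138, -p*log2(p) = 0.4758
H = sum of terms = 1.5347
Rounded to 2 decimals: 1.53

1.53


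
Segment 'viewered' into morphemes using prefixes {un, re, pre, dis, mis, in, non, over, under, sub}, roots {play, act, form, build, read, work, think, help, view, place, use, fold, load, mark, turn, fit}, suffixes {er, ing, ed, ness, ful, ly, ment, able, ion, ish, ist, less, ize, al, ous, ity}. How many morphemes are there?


Segmenting 'viewered' against the inventory:
  'view' -> root (morpheme 1)
  'er' -> suffix (morpheme 2)
  'ed' -> suffix (morpheme 3)
Total morphemes: 3

3


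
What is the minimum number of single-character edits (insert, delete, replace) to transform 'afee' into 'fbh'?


Building DP table for s1='afee' (len 4) and s2='fbh' (len 3):
       f  b  h
    0  1  2  3
  a 1  1  2  3
  f 2  1  2  3
  e 3  2  2  3
  e 4  3  3  3
Edit distance = dp[4][3] = 3

3


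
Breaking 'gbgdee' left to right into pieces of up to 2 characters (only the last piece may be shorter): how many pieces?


'gbgdee' has 6 characters.
Chunking with max size 2:
  Chunk 1: 'gb' (positions 0-1)
  Chunk 2: 'gd' (positions 2-3)
  Chunk 3: 'ee' (positions 4-5)
Total chunks: ceil(6 / 2) = 3

3


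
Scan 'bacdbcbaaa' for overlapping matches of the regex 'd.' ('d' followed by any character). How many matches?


Pattern: d. means 'd' followed by any character.
Scanning 'bacdbcbaaa' position-by-position:
  Pos 0: window 'ba' -> no
  Pos 1: window 'ac' -> no
  Pos 2: window 'cd' -> no
  Pos 3: window 'db' -> MATCH
  Pos 4: window 'bc' -> no
  Pos 5: window 'cb' -> no
  Pos 6: window 'ba' -> no
  Pos 7: window 'aa' -> no
  Pos 8: window 'aa' -> no
  Pos 9: window 'a' -> no
Total matches: 1

1


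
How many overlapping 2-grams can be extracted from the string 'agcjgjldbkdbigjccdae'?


String 'agcjgjldbkdbigjccdae' has length L = 20.
Number of overlapping n-grams = L - n + 1
Substituting: 20 - 2 + 1 = 19

19


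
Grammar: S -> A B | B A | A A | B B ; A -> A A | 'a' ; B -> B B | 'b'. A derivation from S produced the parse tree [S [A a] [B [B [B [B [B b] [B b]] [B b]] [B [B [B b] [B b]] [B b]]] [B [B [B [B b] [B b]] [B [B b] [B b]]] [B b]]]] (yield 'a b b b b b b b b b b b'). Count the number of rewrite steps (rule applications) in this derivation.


Every bracketed nonterminal node [X ...] in the tree is produced by exactly one rule application.
Reading the tree off as a leftmost derivation:
  Step 1: S  =>  A B   (applied S -> A B)
  Step 2: A B  =>  a B   (applied A -> a)
  Step 3: a B  =>  a B B   (applied B -> B B)
  Step 4: a B B  =>  a B B B   (applied B -> B B)
  Step 5: a B B B  =>  a B B B B   (applied B -> B B)
  Step 6: a B B B B  =>  a B B B B B   (applied B -> B B)
  Step 7: a B B B B B  =>  a b B B B B   (applied B -> b)
  Step 8: a b B B B B  =>  a b b B B B   (applied B -> b)
  Step 9: a b b B B B  =>  a b b b B B   (applied B -> b)
  Step 10: a b b b B B  =>  a b b b B B B   (applied B -> B B)
  Step 11: a b b b B B B  =>  a b b b B B B B   (applied B -> B B)
  Step 12: a b b b B B B B  =>  a b b b b B B B   (applied B -> b)
  Step 13: a b b b b B B B  =>  a b b b b b B B   (applied B -> b)
  Step 14: a b b b b b B B  =>  a b b b b b b B   (applied B -> b)
  Step 15: a b b b b b b B  =>  a b b b b b b B B   (applied B -> B B)
  Step 16: a b b b b b b B B  =>  a b b b b b b B B B   (applied B -> B B)
  Step 17: a b b b b b b B B B  =>  a b b b b b b B B B B   (applied B -> B B)
  Step 18: a b b b b b b B B B B  =>  a b b b b b b b B B B   (applied B -> b)
  Step 19: a b b b b b b b B B B  =>  a b b b b b b b b B B   (applied B -> b)
  Step 20: a b b b b b b b b B B  =>  a b b b b b b b b B B B   (applied B -> B B)
  Step 21: a b b b b b b b b B B B  =>  a b b b b b b b b b B B   (applied B -> b)
  Step 22: a b b b b b b b b b B B  =>  a b b b b b b b b b b B   (applied B -> b)
  Step 23: a b b b b b b b b b b B  =>  a b b b b b b b b b b b   (applied B -> b)
Final yield: a b b b b b b b b b b b
Total rewrite steps: 23

23


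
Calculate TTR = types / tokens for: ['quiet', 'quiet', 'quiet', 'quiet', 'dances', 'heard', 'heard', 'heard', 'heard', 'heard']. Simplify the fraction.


Tokens: 10
Unique types: ('dances', 'heard', 'quiet') = 3
TTR = 3/10
Already in lowest terms.

3/10


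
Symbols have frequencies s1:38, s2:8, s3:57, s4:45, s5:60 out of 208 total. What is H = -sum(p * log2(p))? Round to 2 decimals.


Computing entropy H = -sum(p_i * log2(p_i)):
  s1: p = 38/208 = 0.1827, -p*log2(p) = 0.4481
  s2: p = 8/208 = 0.0385, -p*log2(p) = 0.1808
  s3: p = 57/208 = 0.2740, -p*log2(p) = 0.5118
  s4: p = 45/208 = 0.2163, -p*log2(p) = 0.4778
  s5: p = 60/208 = 0.2885, -p*log2(p) = 0.5174
H = sum of terms = 2.1359
Rounded to 2 decimals: 2.14

2.14


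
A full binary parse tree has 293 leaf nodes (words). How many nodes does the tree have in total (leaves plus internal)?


Leaf nodes (terminals): 293
Internal nodes = n - 1 = 293 - 1 = 292
Total = leaves + internal = 293 + 292 = 585

585


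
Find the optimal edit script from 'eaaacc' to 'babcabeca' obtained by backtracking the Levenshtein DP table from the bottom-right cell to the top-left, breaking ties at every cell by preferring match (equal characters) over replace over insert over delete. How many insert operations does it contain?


Edit distance = 6. Backtracking from cell (6, 9) with preference match > replace > insert > delete,
then listing the resulting alignment 'eaaacc' -> 'babcabeca' left to right:
  Step 1: replace e->b
  Step 2: keep 'a'
  Step 3: insert 'b' [insertion #1]
  Step 4: insert 'c' [insertion #2]
  Step 5: keep 'a'
  Step 6: insert 'b' [insertion #3]
  Step 7: replace a->e
  Step 8: keep 'c'
  Step 9: replace c->a
Total insertions: 3

3


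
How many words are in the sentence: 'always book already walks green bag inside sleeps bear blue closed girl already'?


Counting words by splitting on spaces:
  Word 1: 'always'
  Word 2: 'book'
  Word 3: 'already'
  Word 4: 'walks'
  Word 5: 'green'
  Word 6: 'bag'
  Word 7: 'inside'
  Word 8: 'sleeps'
  Word 9: 'bear'
  Word 10: 'blue'
  Word 11: 'closed'
  Word 12: 'girl'
  Word 13: 'already'
Total words: 13

13


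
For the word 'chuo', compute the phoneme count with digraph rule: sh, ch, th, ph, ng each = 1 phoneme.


Parsing 'chuo' greedily, digraphs first:
  'ch' -> digraph (1 consonant phoneme) (phonemes so far: 1)
  'u' -> vowel phoneme (phonemes so far: 2)
  'o' -> vowel phoneme (phonemes so far: 3)
Total phonemes: 3

3


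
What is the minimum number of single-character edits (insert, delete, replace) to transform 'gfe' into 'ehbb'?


Building DP table for s1='gfe' (len 3) and s2='ehbb' (len 4):
       e  h  b  b
    0  1  2  3  4
  g 1  1  2  3  4
  f 2  2  2  3  4
  e 3  2  3  3  4
Edit distance = dp[3][4] = 4

4


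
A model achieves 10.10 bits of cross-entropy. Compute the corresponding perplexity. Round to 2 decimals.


Perplexity formula: PP = 2^H
H = 10.10
PP = 2^10.10
Decompose: 2^10.10 = 2^10 * 2^0.10
2^10 = 1024, 2^0.10 ~ 1.0717735
PP ~ 1024 * 1.0717735 = 1097.4960640
Rounded to 2 decimals: 1097.50

1097.50


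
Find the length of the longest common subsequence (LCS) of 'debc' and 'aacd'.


DP table for LCS of 'debc' and 'aacd':
       a  a  c  d
    0  0  0  0  0
  d 0  0  0  0  1
  e 0  0  0  0  1
  b 0  0  0  0  1
  c 0  0  0  1  1
LCS: 'd'
LCS length = 1

1


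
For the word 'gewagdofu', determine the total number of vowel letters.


Scanning each character of 'gewagdofu':
  Position 1: 'g' -> consonant (running count: 0)
  Position 2: 'e' -> vowel (running count: 1)
  Position 3: 'w' -> consonant (running count: 1)
  Position 4: 'a' -> vowel (running count: 2)
  Position 5: 'g' -> consonant (running count: 2)
  Position 6: 'd' -> consonant (running count: 2)
  Position 7: 'o' -> vowel (running count: 3)
  Position 8: 'f' -> consonant (running count: 3)
  Position 9: 'u' -> vowel (running count: 4)
Total vowels: 4

4


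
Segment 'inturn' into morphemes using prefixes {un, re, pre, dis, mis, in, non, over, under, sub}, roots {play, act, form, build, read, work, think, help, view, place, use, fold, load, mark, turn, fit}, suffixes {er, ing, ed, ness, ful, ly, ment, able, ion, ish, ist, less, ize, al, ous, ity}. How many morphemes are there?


Segmenting 'inturn' against the inventory:
  'in' -> prefix (morpheme 1)
  'turn' -> root (morpheme 2)
Total morphemes: 2

2


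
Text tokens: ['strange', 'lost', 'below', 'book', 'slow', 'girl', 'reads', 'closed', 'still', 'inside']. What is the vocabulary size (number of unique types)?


Listing all tokens and tracking unique types:
  Token 1: 'strange' -> NEW (unique so far: 1)
  Token 2: 'lost' -> NEW (unique so far: 2)
  Token 3: 'below' -> NEW (unique so far: 3)
  Token 4: 'book' -> NEW (unique so far: 4)
  Token 5: 'slow' -> NEW (unique so far: 5)
  Token 6: 'girl' -> NEW (unique so far: 6)
  Token 7: 'reads' -> NEW (unique so far: 7)
  Token 8: 'closed' -> NEW (unique so far: 8)
  Token 9: 'still' -> NEW (unique so far: 9)
  Token 10: 'inside' -> NEW (unique so far: 10)
Unique types: ('below', 'book', 'closed', 'girl', 'inside', 'lost', 'reads', 'slow', 'still', 'strange')
Vocabulary size: 10

10


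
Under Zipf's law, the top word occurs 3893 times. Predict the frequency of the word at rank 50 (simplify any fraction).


Zipf's law: freq(rank) = f1 / rank
f1 = 3893, rank = 50
freq = 3893 / 50
GCD(3893, 50) = 1
Simplified: 3893/50

3893/50


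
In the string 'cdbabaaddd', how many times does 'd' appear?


Scanning 'cdbabaaddd' for 'd':
  Position 1: 'd' -> MATCH (count: 1)
  Position 7: 'd' -> MATCH (count: 2)
  Position 8: 'd' -> MATCH (count: 3)
  Position 9: 'd' -> MATCH (count: 4)
Total occurrences of 'd': 4

4


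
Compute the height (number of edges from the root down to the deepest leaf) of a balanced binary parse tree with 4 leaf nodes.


In a balanced binary tree with n leaves the deepest leaf is ceil(log2(n)) edges below the root.
log2(4) = 2.0000
ceil(2.0000) = 2
height (edges) = 2

2


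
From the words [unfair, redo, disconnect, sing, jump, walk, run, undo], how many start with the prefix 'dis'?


Checking each word for prefix 'dis':
  'unfair' -> no (count: 0)
  'redo' -> no (count: 0)
  'disconnect' -> YES, starts with 'dis' (count: 1)
  'sing' -> no (count: 1)
  'jump' -> no (count: 1)
  'walk' -> no (count: 1)
  'run' -> no (count: 1)
  'undo' -> no (count: 1)
Total with prefix 'dis': 1

1


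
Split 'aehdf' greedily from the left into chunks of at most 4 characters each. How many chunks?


'aehdf' has 5 characters.
Chunking with max size 4:
  Chunk 1: 'aehd' (positions 0-3)
  Chunk 2: 'f' (positions 4-4)
Total chunks: ceil(5 / 4) = 2

2


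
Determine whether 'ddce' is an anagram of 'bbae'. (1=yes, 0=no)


Sort characters of 'ddce': 'cdde'
Sort characters of 'bbae': 'abbe'
Sorted forms differ -> they are NOT anagrams
Result: 0

0


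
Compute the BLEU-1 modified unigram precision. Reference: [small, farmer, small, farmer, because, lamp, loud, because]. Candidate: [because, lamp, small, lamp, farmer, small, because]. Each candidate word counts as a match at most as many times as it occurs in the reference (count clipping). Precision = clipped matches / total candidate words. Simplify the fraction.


Reference word counts: {'because': 2, 'farmer': 2, 'lamp': 1, 'loud': 1, 'small': 2}
Checking each candidate word (with clipping):
  'because' -> in reference (ref count 2, used 1/2) -> match (matches: 1)
  'lamp' -> in reference (ref count 1, used 1/1) -> match (matches: 2)
  'small' -> in reference (ref count 2, used 1/2) -> match (matches: 3)
  'lamp' -> ref count 1 already used up (1/1) -> clipped, no match (matches: 3)
  'farmer' -> in reference (ref count 2, used 1/2) -> match (matches: 4)
  'small' -> in reference (ref count 2, used 2/2) -> match (matches: 5)
  'because' -> in reference (ref count 2, used 2/2) -> match (matches: 6)
Clipped matches: 6, Candidate length: 7
Precision = 6/7

6/7


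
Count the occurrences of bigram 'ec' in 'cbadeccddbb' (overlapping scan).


Scanning 'cbadeccddbb' for bigram 'ec':
  Position 0: 'cb' -> no
  Position 1: 'ba' -> no
  Position 2: 'ad' -> no
  Position 3: 'de' -> no
  Position 4: 'ec' -> MATCH
  Position 5: 'cc' -> no
  Position 6: 'cd' -> no
  Position 7: 'dd' -> no
  Position 8: 'db' -> no
  Position 9: 'bb' -> no
Total matches: 1

1


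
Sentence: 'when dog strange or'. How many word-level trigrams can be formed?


Word trigrams from [4] words:
  Trigram 1: (when dog strange)
  Trigram 2: (dog strange or)
Total word trigrams: 4 - 2 = 2

2


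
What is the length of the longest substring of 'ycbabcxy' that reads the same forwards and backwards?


Scanning 'ycbabcxy' for palindromic substrings.
Substring at positions 1-5: 'cbabc'.
Check: reverse('cbabc') = 'cbabc' -> palindrome confirmed.
Neighbouring characters ('y' / 'x') break symmetry, so it cannot extend further.
No longer palindromic substring exists; longest length = 5

5


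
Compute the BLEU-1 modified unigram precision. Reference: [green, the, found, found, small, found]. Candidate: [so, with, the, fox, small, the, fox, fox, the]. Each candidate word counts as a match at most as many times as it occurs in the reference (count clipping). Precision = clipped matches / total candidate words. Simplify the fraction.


Reference word counts: {'found': 3, 'green': 1, 'small': 1, 'the': 1}
Checking each candidate word (with clipping):
  'so' -> not in reference -> no match (matches: 0)
  'with' -> not in reference -> no match (matches: 0)
  'the' -> in reference (ref count 1, used 1/1) -> match (matches: 1)
  'fox' -> not in reference -> no match (matches: 1)
  'small' -> in reference (ref count 1, used 1/1) -> match (matches: 2)
  'the' -> ref count 1 already used up (1/1) -> clipped, no match (matches: 2)
  'fox' -> not in reference -> no match (matches: 2)
  'fox' -> not in reference -> no match (matches: 2)
  'the' -> ref count 1 already used up (1/1) -> clipped, no match (matches: 2)
Clipped matches: 2, Candidate length: 9
Precision = 2/9

2/9


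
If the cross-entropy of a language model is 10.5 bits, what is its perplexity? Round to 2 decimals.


Perplexity formula: PP = 2^H
H = 10.5
PP = 2^10.5
Decompose: 2^10.5 = 2^10 * 2^0.5 = 2^10 * sqrt(2)
2^10 = 1024, sqrt(2) ~ 1.4142136
PP ~ 1024 * 1.4142136 = 1448.1547264
Rounded to 2 decimals: 1448.15

1448.15


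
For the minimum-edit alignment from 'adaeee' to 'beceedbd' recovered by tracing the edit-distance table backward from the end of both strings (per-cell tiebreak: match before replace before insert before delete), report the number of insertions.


Edit distance = 6. Backtracking from cell (6, 8) with preference match > replace > insert > delete,
then listing the resulting alignment 'adaeee' -> 'beceedbd' left to right:
  Step 1: replace a->b
  Step 2: replace d->e
  Step 3: replace a->c
  Step 4: keep 'e'
  Step 5: keep 'e'
  Step 6: insert 'd' [insertion #1]
  Step 7: insert 'b' [insertion #2]
  Step 8: replace e->d
Total insertions: 2

2


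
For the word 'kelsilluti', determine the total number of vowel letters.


Scanning each character of 'kelsilluti':
  Position 1: 'k' -> consonant (running count: 0)
  Position 2: 'e' -> vowel (running count: 1)
  Position 3: 'l' -> consonant (running count: 1)
  Position 4: 's' -> consonant (running count: 1)
  Position 5: 'i' -> vowel (running count: 2)
  Position 6: 'l' -> consonant (running count: 2)
  Position 7: 'l' -> consonant (running count: 2)
  Position 8: 'u' -> vowel (running count: 3)
  Position 9: 't' -> consonant (running count: 3)
  Position 10: 'i' -> vowel (running count: 4)
Total vowels: 4

4


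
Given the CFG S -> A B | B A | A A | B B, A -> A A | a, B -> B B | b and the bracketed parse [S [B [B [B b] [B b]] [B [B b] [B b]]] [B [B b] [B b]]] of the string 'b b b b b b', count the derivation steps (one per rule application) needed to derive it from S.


Every bracketed nonterminal node [X ...] in the tree is produced by exactly one rule application.
Reading the tree off as a leftmost derivation:
  Step 1: S  =>  B B   (applied S -> B B)
  Step 2: B B  =>  B B B   (applied B -> B B)
  Step 3: B B B  =>  B B B B   (applied B -> B B)
  Step 4: B B B B  =>  b B B B   (applied B -> b)
  Step 5: b B B B  =>  b b B B   (applied B -> b)
  Step 6: b b B B  =>  b b B B B   (applied B -> B B)
  Step 7: b b B B B  =>  b b b B B   (applied B -> b)
  Step 8: b b b B B  =>  b b b b B   (applied B -> b)
  Step 9: b b b b B  =>  b b b b B B   (applied B -> B B)
  Step 10: b b b b B B  =>  b b b b b B   (applied B -> b)
  Step 11: b b b b b B  =>  b b b b b b   (applied B -> b)
Final yield: b b b b b b
Total rewrite steps: 11

11


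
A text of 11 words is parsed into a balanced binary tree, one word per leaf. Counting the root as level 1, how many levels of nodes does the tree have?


In a balanced binary tree with n leaves the deepest leaf is ceil(log2(n)) edges below the root,
so counting node levels inclusive of root and leaves gives ceil(log2(n)) + 1 levels.
log2(11) = 3.4594
ceil(3.4594) = 4
levels = 4 + 1 = 5

5


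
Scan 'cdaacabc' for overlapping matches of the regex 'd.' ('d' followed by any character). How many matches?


Pattern: d. means 'd' followed by any character.
Scanning 'cdaacabc' position-by-position:
  Pos 0: window 'cd' -> no
  Pos 1: window 'da' -> MATCH
  Pos 2: window 'aa' -> no
  Pos 3: window 'ac' -> no
  Pos 4: window 'ca' -> no
  Pos 5: window 'ab' -> no
  Pos 6: window 'bc' -> no
  Pos 7: window 'c' -> no
Total matches: 1

1


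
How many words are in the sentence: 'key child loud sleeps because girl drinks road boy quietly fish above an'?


Counting words by splitting on spaces:
  Word 1: 'key'
  Word 2: 'child'
  Word 3: 'loud'
  Word 4: 'sleeps'
  Word 5: 'because'
  Word 6: 'girl'
  Word 7: 'drinks'
  Word 8: 'road'
  Word 9: 'boy'
  Word 10: 'quietly'
  Word 11: 'fish'
  Word 12: 'above'
  Word 13: 'an'
Total words: 13

13


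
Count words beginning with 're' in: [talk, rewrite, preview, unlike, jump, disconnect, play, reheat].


Checking each word for prefix 're':
  'talk' -> no (count: 0)
  'rewrite' -> YES, starts with 're' (count: 1)
  'preview' -> no (count: 1)
  'unlike' -> no (count: 1)
  'jump' -> no (count: 1)
  'disconnect' -> no (count: 1)
  'play' -> no (count: 1)
  'reheat' -> YES, starts with 're' (count: 2)
Total with prefix 're': 2

2


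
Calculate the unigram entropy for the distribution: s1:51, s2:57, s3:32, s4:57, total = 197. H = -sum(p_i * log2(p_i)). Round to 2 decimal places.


Computing entropy H = -sum(p_i * log2(p_i)):
  s1: p = 51/197 = 0.2589, -p*log2(p) = 0.5047
  s2: p = 57/197 = 0.2893, -p*log2(p) = 0.5177
  s3: p = 32/197 = 0.1624, -p*log2(p) = 0.4259
  s4: p = 57/197 = 0.2893, -p*log2(p) = 0.5177
H = sum of terms = 1.9660
Rounded to 2 decimals: 1.97

1.97


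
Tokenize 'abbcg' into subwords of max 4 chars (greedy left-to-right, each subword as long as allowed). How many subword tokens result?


'abbcg' has 5 characters.
Chunking with max size 4:
  Chunk 1: 'abbc' (positions 0-3)
  Chunk 2: 'g' (positions 4-4)
Total chunks: ceil(5 / 4) = 2

2


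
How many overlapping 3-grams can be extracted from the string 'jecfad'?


String 'jecfad' has length L = 6.
Number of overlapping n-grams = L - n + 1
Substituting: 6 - 3 + 1 = 4

4


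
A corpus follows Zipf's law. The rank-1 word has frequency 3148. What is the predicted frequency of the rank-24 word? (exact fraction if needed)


Zipf's law: freq(rank) = f1 / rank
f1 = 3148, rank = 24
freq = 3148 / 24
GCD(3148, 24) = 4
Simplified: 787/6

787/6


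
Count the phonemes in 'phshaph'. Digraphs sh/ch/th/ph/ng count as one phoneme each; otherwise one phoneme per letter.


Parsing 'phshaph' greedily, digraphs first:
  'ph' -> digraph (1 consonant phoneme) (phonemes so far: 1)
  'sh' -> digraph (1 consonant phoneme) (phonemes so far: 2)
  'a' -> vowel phoneme (phonemes so far: 3)
  'ph' -> digraph (1 consonant phoneme) (phonemes so far: 4)
Total phonemes: 4

4


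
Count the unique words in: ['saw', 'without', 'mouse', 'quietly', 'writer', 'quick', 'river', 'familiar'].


Listing all tokens and tracking unique types:
  Token 1: 'saw' -> NEW (unique so far: 1)
  Token 2: 'without' -> NEW (unique so far: 2)
  Token 3: 'mouse' -> NEW (unique so far: 3)
  Token 4: 'quietly' -> NEW (unique so far: 4)
  Token 5: 'writer' -> NEW (unique so far: 5)
  Token 6: 'quick' -> NEW (unique so far: 6)
  Token 7: 'river' -> NEW (unique so far: 7)
  Token 8: 'familiar' -> NEW (unique so far: 8)
Unique types: ('familiar', 'mouse', 'quick', 'quietly', 'river', 'saw', 'without', 'writer')
Vocabulary size: 8

8


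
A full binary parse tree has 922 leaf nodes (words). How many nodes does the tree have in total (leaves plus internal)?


Leaf nodes (terminals): 922
Internal nodes = n - 1 = 922 - 1 = 921
Total = leaves + internal = 922 + 921 = 1843

1843


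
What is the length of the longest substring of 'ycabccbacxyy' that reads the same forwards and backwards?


Scanning 'ycabccbacxyy' for palindromic substrings.
Substring at positions 1-8: 'cabccbac'.
Check: reverse('cabccbac') = 'cabccbac' -> palindrome confirmed.
Neighbouring characters ('y' / 'x') break symmetry, so it cannot extend further.
No longer palindromic substring exists; longest length = 8

8


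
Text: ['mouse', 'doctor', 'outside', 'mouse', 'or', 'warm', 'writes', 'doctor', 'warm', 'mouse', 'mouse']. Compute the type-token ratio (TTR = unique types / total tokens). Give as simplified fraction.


Tokens: 11
Unique types: ('doctor', 'mouse', 'or', 'outside', 'warm', 'writes') = 6
TTR = 6/11
Already in lowest terms.

6/11


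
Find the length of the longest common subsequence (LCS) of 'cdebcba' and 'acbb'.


DP table for LCS of 'cdebcba' and 'acbb':
       a  c  b  b
    0  0  0  0  0
  c 0  0  1  1  1
  d 0  0  1  1  1
  e 0  0  1  1  1
  b 0  0  1  2  2
  c 0  0  1  2  2
  b 0  0  1  2  3
  a 0  1  1  2  3
LCS: 'cbb'
LCS length = 3

3


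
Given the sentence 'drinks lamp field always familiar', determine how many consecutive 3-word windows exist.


Word trigrams from [5] words:
  Trigram 1: (drinks lamp field)
  Trigram 2: (lamp field always)
  Trigram 3: (field always familiar)
Total word trigrams: 5 - 2 = 3

3
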